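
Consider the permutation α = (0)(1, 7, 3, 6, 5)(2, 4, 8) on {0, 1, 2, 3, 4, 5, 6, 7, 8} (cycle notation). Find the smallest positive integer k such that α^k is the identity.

15

The cycle type of α is (5, 3, 1).
Since disjoint cycles commute, ord(α) = lcm(5, 3) = 15.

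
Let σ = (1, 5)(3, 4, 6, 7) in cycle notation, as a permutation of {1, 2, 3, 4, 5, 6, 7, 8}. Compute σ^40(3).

3

3 lies in the 4-cycle (3, 4, 6, 7).
Since the cycle has length 4, σ^40 acts on it the same as σ^0 (40 mod 4 = 0).
So σ^40(3) = 3.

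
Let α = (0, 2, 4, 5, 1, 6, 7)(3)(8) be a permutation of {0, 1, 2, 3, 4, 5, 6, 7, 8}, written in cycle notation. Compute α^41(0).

7

0 lies in the 7-cycle (0, 2, 4, 5, 1, 6, 7).
Powers repeat with period 7 on this cycle, and 41 mod 7 = 6, so α^41(0) = α^6(0).
Stepping 6 places around the cycle: 0 → 2 → 4 → 5 → 1 → 6 → 7.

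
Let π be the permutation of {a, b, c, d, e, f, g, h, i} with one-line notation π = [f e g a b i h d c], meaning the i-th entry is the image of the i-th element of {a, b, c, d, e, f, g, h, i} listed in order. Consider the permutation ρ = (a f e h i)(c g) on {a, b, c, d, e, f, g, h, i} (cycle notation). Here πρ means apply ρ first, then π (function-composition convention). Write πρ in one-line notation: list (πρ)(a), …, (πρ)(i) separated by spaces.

i e h a d b g c f

(πρ)(x) = π(ρ(x)). Computing each image: π(ρ(a)) = π(f) = i, π(ρ(b)) = π(b) = e, π(ρ(c)) = π(g) = h, π(ρ(d)) = π(d) = a, π(ρ(e)) = π(h) = d, π(ρ(f)) = π(e) = b, π(ρ(g)) = π(c) = g, π(ρ(h)) = π(i) = c, π(ρ(i)) = π(a) = f.
Hence πρ = [i e h a d b g c f].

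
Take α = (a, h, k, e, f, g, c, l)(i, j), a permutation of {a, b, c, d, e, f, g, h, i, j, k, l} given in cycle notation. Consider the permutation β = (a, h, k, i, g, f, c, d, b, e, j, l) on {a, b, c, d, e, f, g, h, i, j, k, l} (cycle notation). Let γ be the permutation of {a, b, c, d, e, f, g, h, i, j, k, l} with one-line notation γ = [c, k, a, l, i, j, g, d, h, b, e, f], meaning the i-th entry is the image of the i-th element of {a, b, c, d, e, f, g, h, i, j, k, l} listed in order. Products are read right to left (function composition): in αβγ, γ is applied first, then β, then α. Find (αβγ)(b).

j

Apply the permutations in order: γ(b) = k, then β(k) = i, then α(i) = j. So (αβγ)(b) = j.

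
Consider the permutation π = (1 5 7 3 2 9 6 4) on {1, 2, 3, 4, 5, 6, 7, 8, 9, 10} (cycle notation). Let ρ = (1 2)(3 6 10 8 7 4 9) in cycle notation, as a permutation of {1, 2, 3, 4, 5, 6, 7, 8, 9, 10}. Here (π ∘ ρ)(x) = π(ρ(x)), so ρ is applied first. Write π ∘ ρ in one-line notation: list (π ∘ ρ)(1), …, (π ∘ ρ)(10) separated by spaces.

9 5 4 6 7 10 1 3 2 8

Chase each element through ρ then π: 1 → 2 → 9; 2 → 1 → 5; 3 → 6 → 4; 4 → 9 → 6; 5 → 5 → 7; 6 → 10 → 10; 7 → 4 → 1; 8 → 7 → 3; 9 → 3 → 2; 10 → 8 → 8.
Collecting the images, π ∘ ρ = [9 5 4 6 7 10 1 3 2 8].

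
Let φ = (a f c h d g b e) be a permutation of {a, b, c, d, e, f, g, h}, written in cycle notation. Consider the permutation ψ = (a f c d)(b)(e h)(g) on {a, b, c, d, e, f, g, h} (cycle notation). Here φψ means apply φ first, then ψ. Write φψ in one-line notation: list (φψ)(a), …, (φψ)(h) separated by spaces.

(φψ)(x) = ψ(φ(x)). Computing each image: ψ(φ(a)) = ψ(f) = c, ψ(φ(b)) = ψ(e) = h, ψ(φ(c)) = ψ(h) = e, ψ(φ(d)) = ψ(g) = g, ψ(φ(e)) = ψ(a) = f, ψ(φ(f)) = ψ(c) = d, ψ(φ(g)) = ψ(b) = b, ψ(φ(h)) = ψ(d) = a.
Hence φψ = [c h e g f d b a].

c h e g f d b a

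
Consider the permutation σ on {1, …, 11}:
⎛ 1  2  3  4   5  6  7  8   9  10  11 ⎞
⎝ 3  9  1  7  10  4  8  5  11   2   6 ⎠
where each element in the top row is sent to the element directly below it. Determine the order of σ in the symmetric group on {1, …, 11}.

18

Decomposing into disjoint cycles gives cycle lengths 9, 2.
The order of σ is the least common multiple of its cycle lengths: lcm(9, 2) = 18.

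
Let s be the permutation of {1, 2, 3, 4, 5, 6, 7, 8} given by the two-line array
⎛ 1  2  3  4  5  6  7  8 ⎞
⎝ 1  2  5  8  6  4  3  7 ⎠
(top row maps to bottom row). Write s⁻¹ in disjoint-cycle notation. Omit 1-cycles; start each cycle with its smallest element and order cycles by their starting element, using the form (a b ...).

(3 7 8 4 6 5)

The cycle decomposition of s is (3 5 6 4 8 7).
Reversing each cycle (and rotating so the smallest element leads) gives s⁻¹ = (3 7 8 4 6 5).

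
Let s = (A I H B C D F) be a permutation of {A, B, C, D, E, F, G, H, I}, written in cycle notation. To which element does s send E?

E does not appear in any cycle of s, so it is a fixed point: s(E) = E.

E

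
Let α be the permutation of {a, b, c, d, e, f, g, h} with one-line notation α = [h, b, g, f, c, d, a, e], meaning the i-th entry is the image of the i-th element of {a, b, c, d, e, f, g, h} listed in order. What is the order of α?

The disjoint-cycle form of α has cycle lengths 5, 2, 1.
The order is lcm(5, 2) = 10.

10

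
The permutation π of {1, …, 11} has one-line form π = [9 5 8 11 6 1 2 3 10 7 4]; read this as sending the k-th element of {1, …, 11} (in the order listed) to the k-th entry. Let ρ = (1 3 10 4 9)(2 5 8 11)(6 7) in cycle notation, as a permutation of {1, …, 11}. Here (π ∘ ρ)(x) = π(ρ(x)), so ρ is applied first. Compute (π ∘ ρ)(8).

(π ∘ ρ)(8) = π(ρ(8)). ρ(8) = 11, then π(11) = 4. So (π ∘ ρ)(8) = 4.

4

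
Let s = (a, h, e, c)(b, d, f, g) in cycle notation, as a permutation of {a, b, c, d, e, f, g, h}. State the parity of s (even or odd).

The cycle lengths are 4, 4.
A cycle of length ℓ contributes ℓ−1 transpositions, so s is a product of 3 + 3 = 6 transpositions — even.

even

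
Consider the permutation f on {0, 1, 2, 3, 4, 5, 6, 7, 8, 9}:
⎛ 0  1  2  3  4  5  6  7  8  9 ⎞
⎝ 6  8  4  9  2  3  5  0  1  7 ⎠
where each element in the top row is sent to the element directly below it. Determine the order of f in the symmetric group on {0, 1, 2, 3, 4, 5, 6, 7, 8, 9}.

Writing f as disjoint cycles, the cycle lengths are 6, 2, 2.
The order of f is the least common multiple of its cycle lengths: lcm(6, 2, 2) = 6.

6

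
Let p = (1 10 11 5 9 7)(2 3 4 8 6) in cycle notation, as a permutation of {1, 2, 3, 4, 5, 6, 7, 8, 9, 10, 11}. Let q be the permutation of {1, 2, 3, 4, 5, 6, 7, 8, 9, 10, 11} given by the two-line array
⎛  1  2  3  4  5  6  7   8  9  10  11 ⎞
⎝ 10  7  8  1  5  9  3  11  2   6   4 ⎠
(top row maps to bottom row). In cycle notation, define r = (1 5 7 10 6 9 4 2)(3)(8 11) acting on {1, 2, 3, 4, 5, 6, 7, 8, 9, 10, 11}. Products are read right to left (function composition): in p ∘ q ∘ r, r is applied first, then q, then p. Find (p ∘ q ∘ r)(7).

2

Chase 7: r(7) = 10; q(10) = 6; p(6) = 2. Hence (p ∘ q ∘ r)(7) = 2.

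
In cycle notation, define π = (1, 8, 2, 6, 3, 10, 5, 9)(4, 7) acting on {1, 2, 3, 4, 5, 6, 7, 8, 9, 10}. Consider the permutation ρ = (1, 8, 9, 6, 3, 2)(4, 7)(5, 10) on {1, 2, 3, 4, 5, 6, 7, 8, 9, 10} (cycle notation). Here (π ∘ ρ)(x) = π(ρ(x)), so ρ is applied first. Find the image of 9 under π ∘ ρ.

3

ρ(9) = 6, then π(6) = 3; composing gives (π ∘ ρ)(9) = 3.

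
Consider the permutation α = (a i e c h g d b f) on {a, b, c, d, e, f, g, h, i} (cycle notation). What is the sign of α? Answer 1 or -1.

The cycle lengths are 9.
A cycle is odd iff its length is even; α has 0 even-length cycles, so sgn(α) = (−1)^0 and α is even.

1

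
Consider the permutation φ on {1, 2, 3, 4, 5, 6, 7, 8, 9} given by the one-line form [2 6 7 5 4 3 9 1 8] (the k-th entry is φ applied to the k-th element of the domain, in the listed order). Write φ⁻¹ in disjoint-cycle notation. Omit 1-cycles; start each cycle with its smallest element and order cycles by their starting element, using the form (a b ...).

(1 8 9 7 3 6 2)(4 5)

The cycle decomposition of φ is (1 2 6 3 7 9 8)(4 5).
Reversing each cycle (and rotating so the smallest element leads) gives φ⁻¹ = (1 8 9 7 3 6 2)(4 5).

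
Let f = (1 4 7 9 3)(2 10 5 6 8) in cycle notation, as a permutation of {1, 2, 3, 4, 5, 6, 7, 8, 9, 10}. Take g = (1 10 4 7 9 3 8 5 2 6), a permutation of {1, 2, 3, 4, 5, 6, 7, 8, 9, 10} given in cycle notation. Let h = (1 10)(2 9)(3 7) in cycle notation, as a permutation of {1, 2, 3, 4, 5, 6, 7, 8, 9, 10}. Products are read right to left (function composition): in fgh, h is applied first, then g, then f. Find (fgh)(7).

2

Chase 7: h(7) = 3; g(3) = 8; f(8) = 2. Hence (fgh)(7) = 2.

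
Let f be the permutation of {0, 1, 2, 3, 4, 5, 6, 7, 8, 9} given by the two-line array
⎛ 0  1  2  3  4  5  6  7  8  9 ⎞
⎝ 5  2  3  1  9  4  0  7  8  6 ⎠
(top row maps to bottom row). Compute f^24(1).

Tracing 1 → 2 → … returns to 1 after 3 steps, so 1 lies in a 3-cycle (1, 2, 3).
Since the cycle has length 3, f^24 acts on it the same as f^0 (24 mod 3 = 0).
So f^24(1) = 1.

1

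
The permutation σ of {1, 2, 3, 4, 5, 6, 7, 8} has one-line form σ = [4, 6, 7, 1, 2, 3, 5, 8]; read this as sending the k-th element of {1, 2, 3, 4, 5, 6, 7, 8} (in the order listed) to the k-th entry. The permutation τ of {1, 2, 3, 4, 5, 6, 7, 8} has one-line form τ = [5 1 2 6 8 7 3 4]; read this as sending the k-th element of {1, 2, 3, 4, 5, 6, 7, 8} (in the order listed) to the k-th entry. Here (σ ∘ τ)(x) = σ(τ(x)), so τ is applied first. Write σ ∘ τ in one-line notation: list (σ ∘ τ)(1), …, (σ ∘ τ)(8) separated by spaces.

For each element, apply τ then σ: 1 → 5 → 2; 2 → 1 → 4; 3 → 2 → 6; 4 → 6 → 3; 5 → 8 → 8; 6 → 7 → 5; 7 → 3 → 7; 8 → 4 → 1.
So σ ∘ τ in one-line form is 2 4 6 3 8 5 7 1.

2 4 6 3 8 5 7 1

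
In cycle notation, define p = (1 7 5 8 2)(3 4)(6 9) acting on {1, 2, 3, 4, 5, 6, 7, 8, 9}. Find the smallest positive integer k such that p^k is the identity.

10

The disjoint cycles have lengths 5, 2, 2.
The order of p is the least common multiple of its cycle lengths: lcm(5, 2, 2) = 10.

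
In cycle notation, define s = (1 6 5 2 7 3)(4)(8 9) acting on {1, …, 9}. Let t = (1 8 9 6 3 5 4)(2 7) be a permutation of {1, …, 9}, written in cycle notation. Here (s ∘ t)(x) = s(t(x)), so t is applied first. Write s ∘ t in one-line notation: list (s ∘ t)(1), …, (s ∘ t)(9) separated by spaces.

9 3 2 6 4 1 7 8 5

For each element, apply t then s: 1 → 8 → 9; 2 → 7 → 3; 3 → 5 → 2; 4 → 1 → 6; 5 → 4 → 4; 6 → 3 → 1; 7 → 2 → 7; 8 → 9 → 8; 9 → 6 → 5.
So s ∘ t in one-line form is 9 3 2 6 4 1 7 8 5.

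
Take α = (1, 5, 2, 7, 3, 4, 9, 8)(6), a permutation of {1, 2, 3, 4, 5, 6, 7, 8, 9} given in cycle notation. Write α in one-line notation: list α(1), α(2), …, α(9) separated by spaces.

5 7 4 9 2 6 3 1 8

Image by image: 1↦5, 2↦7, 3↦4, 4↦9, 5↦2, 6↦6, 7↦3, 8↦1, 9↦8.
Listing these in domain order gives 5 7 4 9 2 6 3 1 8.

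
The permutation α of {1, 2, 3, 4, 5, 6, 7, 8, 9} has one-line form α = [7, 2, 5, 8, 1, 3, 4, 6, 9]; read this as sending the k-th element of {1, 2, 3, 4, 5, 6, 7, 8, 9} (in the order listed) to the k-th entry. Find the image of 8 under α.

6

8 is element number 8 of the domain, and entry number 8 of the one-line form is 6, so α(8) = 6.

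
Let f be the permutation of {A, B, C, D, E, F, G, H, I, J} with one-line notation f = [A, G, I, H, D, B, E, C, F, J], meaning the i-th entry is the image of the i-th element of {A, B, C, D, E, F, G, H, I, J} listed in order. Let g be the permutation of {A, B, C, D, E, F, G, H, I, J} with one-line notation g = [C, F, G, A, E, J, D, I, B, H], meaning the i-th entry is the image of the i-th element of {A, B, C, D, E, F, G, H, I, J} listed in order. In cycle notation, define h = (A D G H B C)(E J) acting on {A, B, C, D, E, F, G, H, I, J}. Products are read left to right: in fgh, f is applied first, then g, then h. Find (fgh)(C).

(fgh)(C) = h(g(f(C))). f(C) = I, then g(I) = B, then h(B) = C, so the result is C.

C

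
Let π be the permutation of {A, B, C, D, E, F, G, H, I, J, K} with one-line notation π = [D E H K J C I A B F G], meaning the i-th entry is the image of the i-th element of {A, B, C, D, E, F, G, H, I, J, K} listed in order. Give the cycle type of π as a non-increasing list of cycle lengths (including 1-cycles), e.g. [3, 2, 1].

[11]

The disjoint cycles are (A, D, K, G, I, B, E, J, F, C, H), with lengths 11 in non-increasing order.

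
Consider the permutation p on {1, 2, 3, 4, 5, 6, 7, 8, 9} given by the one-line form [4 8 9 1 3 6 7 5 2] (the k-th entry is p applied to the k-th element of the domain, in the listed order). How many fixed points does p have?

The fixed points (elements with p(x) = x) are {6, 7}, so there are 2.

2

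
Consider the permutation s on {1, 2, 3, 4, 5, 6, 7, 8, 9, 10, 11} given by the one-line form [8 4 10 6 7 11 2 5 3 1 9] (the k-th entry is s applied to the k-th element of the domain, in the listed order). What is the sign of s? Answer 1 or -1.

1

In disjoint-cycle form the cycle lengths are 11.
A cycle of length ℓ contributes ℓ−1 transpositions, so s is a product of 10 transpositions — even.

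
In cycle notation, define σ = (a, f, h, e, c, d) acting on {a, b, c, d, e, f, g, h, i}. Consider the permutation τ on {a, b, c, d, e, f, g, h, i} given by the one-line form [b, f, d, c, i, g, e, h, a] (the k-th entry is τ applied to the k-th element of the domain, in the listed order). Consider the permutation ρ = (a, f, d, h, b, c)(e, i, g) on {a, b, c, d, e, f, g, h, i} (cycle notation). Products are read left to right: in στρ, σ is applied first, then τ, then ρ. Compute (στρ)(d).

Apply the permutations in order: σ(d) = a, then τ(a) = b, then ρ(b) = c. So (στρ)(d) = c.

c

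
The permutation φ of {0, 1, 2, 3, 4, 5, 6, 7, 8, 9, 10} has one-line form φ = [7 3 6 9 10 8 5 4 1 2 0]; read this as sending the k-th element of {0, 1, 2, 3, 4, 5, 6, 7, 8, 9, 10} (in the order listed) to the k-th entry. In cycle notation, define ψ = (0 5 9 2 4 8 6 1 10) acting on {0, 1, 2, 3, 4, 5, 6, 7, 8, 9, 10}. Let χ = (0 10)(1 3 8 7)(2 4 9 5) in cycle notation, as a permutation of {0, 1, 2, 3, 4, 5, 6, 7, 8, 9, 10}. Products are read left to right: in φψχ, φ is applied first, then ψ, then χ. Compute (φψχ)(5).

Apply the permutations in order: φ(5) = 8, then ψ(8) = 6, then χ(6) = 6. So (φψχ)(5) = 6.

6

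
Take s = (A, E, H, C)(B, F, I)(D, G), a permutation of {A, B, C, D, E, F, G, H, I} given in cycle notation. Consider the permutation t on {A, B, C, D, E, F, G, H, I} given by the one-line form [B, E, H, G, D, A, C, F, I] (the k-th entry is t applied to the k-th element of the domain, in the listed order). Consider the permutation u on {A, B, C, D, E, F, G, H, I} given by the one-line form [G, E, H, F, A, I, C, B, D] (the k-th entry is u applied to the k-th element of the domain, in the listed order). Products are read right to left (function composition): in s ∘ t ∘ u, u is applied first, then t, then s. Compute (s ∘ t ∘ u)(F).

Chase F: u(F) = I; t(I) = I; s(I) = B. Hence (s ∘ t ∘ u)(F) = B.

B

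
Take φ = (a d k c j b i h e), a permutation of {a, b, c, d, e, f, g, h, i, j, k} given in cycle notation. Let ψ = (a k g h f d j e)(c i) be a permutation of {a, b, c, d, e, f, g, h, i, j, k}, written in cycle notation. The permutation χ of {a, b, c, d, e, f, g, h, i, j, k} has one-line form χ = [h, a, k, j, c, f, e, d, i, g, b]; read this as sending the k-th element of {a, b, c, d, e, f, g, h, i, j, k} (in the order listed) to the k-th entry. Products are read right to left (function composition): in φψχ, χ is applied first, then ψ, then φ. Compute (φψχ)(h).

Chase h: χ(h) = d; ψ(d) = j; φ(j) = b. Hence (φψχ)(h) = b.

b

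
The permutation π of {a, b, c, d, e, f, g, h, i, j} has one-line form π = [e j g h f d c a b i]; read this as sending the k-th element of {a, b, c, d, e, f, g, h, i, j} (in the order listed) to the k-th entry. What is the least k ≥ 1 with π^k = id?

Writing π as disjoint cycles, the cycle lengths are 5, 3, 2.
The order is lcm(5, 3, 2) = 30.

30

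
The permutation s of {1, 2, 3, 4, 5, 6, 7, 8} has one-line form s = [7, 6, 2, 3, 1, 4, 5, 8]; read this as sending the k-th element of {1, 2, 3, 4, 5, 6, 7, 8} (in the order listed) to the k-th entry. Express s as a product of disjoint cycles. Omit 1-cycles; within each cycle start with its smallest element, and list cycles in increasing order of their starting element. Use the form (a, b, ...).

(1, 7, 5)(2, 6, 4, 3)

Iterating s from 1 gives 1 → 7 → 5 → 1; that is the 3-cycle (1, 7, 5).
Continuing from each remaining unvisited element yields (1, 7, 5)(2, 6, 4, 3).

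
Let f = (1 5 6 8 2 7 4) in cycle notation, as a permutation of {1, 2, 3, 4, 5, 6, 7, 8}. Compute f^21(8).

8

8 lies in the 7-cycle (1 5 6 8 2 7 4).
Since the cycle has length 7, f^21 acts on it the same as f^0 (21 mod 7 = 0).
So f^21(8) = 8.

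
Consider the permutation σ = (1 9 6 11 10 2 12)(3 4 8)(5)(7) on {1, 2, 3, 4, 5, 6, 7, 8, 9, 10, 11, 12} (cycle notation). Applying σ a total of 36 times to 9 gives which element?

9 lies in the 7-cycle (1 9 6 11 10 2 12).
Powers repeat with period 7 on this cycle, and 36 mod 7 = 1, so σ^36(9) = σ^1(9).
Advancing 1 step from 9: 9 → 6.

6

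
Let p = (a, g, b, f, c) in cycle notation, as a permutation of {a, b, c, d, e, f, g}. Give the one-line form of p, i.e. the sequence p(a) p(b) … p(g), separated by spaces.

g f a d e c b

Image by image: a→g, b→f, c→a, d→d, e→e, f→c, g→b.
So the one-line form is g f a d e c b.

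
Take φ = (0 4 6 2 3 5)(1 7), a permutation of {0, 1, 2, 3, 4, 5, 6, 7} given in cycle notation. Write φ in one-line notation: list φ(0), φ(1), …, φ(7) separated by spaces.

Each element maps to the next entry in its cycle (wrapping to the front): 0→4, 1→7, 2→3, 3→5, 4→6, 5→0, 6→2, 7→1.
Listing these in domain order gives 4 7 3 5 6 0 2 1.

4 7 3 5 6 0 2 1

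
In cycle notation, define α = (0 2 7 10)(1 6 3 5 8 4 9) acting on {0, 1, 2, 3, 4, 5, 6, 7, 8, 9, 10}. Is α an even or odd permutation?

odd

The cycle lengths are 7, 4.
A cycle is odd iff its length is even; α has 1 even-length cycle, so sgn(α) = (−1)^1 and α is odd.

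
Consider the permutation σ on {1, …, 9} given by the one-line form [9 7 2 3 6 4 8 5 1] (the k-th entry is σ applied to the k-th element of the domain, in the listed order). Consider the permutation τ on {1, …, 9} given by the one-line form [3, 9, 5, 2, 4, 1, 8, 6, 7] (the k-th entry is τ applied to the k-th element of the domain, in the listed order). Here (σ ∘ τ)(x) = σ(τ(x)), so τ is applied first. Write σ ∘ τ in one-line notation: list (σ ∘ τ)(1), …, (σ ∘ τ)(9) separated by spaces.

For each element, apply τ then σ: 1 → 3 → 2; 2 → 9 → 1; 3 → 5 → 6; 4 → 2 → 7; 5 → 4 → 3; 6 → 1 → 9; 7 → 8 → 5; 8 → 6 → 4; 9 → 7 → 8.
So σ ∘ τ in one-line form is 2 1 6 7 3 9 5 4 8.

2 1 6 7 3 9 5 4 8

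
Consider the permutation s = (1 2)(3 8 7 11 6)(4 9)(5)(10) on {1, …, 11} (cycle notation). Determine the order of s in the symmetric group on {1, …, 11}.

The disjoint cycles have lengths 5, 2, 2, 1, 1.
Since disjoint cycles commute, ord(s) = lcm(5, 2, 2) = 10.

10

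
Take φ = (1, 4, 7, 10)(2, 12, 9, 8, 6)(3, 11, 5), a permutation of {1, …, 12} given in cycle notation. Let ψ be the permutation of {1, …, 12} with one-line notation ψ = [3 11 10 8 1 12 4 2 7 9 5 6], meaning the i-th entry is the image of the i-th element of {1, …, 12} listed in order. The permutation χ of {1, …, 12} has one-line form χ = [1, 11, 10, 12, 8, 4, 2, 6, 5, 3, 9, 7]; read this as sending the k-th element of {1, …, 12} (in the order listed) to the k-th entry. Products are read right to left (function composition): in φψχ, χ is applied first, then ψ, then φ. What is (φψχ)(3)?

(φψχ)(3) = φ(ψ(χ(3))). χ(3) = 10, then ψ(10) = 9, then φ(9) = 8, so the result is 8.

8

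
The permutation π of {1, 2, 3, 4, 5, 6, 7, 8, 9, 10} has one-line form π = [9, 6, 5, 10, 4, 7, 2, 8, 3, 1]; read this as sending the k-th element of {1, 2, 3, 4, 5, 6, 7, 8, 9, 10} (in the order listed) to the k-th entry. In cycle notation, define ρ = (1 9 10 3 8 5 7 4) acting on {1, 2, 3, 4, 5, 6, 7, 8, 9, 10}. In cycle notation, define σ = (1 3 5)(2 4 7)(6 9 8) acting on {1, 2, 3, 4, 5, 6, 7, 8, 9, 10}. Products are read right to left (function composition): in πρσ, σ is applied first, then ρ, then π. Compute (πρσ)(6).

Apply the permutations in order: σ(6) = 9, then ρ(9) = 10, then π(10) = 1. So (πρσ)(6) = 1.

1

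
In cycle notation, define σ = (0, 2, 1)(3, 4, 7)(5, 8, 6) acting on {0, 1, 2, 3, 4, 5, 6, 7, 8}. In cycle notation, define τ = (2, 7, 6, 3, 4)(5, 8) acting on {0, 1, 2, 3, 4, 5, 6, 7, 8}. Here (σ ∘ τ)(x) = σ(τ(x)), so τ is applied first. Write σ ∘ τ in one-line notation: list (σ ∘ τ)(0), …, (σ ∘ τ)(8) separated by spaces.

2 0 3 7 1 6 4 5 8

(σ ∘ τ)(x) = σ(τ(x)). Computing each image: σ(τ(0)) = σ(0) = 2, σ(τ(1)) = σ(1) = 0, σ(τ(2)) = σ(7) = 3, σ(τ(3)) = σ(4) = 7, σ(τ(4)) = σ(2) = 1, σ(τ(5)) = σ(8) = 6, σ(τ(6)) = σ(3) = 4, σ(τ(7)) = σ(6) = 5, σ(τ(8)) = σ(5) = 8.
Hence σ ∘ τ = [2 0 3 7 1 6 4 5 8].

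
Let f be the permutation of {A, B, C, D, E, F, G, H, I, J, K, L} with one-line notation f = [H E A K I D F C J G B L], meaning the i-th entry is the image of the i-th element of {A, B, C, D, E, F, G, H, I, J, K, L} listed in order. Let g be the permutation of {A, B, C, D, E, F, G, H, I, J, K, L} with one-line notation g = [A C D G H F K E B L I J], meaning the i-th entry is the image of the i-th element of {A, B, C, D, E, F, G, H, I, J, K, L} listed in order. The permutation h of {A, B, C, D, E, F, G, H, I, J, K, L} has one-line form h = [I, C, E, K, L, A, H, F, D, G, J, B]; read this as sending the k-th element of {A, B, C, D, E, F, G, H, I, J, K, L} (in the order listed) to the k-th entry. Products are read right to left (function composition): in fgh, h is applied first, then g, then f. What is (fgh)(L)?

(fgh)(L) = f(g(h(L))). h(L) = B, then g(B) = C, then f(C) = A, so the result is A.

A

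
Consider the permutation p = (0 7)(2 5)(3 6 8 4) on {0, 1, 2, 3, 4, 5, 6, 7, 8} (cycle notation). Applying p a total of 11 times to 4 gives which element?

4 lies in the 4-cycle (3 6 8 4).
Since the cycle has length 4, p^11 acts on it the same as p^3 (11 mod 4 = 3).
Stepping 3 places around the cycle: 4 → 3 → 6 → 8.

8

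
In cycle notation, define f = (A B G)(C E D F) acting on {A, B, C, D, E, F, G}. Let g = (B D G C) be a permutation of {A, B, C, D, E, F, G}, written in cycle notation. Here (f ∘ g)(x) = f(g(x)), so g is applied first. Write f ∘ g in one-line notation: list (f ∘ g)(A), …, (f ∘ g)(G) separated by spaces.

(f ∘ g)(x) = f(g(x)). Computing each image: f(g(A)) = f(A) = B, f(g(B)) = f(D) = F, f(g(C)) = f(B) = G, f(g(D)) = f(G) = A, f(g(E)) = f(E) = D, f(g(F)) = f(F) = C, f(g(G)) = f(C) = E.
Hence f ∘ g = [B F G A D C E].

B F G A D C E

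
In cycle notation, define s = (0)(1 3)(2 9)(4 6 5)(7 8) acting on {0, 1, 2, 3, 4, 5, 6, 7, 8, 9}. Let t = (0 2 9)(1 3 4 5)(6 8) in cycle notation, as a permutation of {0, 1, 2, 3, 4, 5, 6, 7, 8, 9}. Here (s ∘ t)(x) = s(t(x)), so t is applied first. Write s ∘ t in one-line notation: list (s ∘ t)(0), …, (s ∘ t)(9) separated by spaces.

9 1 2 6 4 3 7 8 5 0

Chase each element through t then s: 0 → 2 → 9; 1 → 3 → 1; 2 → 9 → 2; 3 → 4 → 6; 4 → 5 → 4; 5 → 1 → 3; 6 → 8 → 7; 7 → 7 → 8; 8 → 6 → 5; 9 → 0 → 0.
So s ∘ t in one-line form is 9 1 2 6 4 3 7 8 5 0.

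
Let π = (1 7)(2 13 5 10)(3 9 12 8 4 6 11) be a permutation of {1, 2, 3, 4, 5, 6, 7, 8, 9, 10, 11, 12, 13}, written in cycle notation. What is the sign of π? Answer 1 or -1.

1

The cycle lengths are 7, 4, 2.
A cycle is odd iff its length is even; π has 2 even-length cycles, so sgn(π) = (−1)^2 and π is even.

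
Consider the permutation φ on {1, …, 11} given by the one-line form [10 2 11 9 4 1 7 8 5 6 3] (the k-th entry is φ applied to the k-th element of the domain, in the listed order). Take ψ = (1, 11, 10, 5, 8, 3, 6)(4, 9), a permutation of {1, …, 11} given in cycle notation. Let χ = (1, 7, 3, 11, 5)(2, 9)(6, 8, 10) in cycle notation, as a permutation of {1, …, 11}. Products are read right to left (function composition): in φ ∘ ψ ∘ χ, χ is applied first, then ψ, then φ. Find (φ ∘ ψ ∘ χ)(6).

11

Apply the permutations in order: χ(6) = 8, then ψ(8) = 3, then φ(3) = 11. So (φ ∘ ψ ∘ χ)(6) = 11.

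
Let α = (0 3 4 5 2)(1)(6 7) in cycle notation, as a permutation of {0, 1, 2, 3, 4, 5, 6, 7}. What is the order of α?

10

The disjoint cycles have lengths 5, 2, 1.
The order is lcm(5, 2) = 10.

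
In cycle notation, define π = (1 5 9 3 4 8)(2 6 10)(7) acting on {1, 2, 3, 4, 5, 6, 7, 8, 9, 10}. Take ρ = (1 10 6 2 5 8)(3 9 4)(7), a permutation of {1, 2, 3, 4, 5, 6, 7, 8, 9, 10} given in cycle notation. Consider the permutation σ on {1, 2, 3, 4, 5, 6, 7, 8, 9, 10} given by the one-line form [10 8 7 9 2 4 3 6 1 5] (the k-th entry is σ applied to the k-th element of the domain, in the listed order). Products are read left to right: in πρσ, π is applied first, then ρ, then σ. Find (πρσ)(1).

Chase 1: π(1) = 5; ρ(5) = 8; σ(8) = 6. Hence (πρσ)(1) = 6.

6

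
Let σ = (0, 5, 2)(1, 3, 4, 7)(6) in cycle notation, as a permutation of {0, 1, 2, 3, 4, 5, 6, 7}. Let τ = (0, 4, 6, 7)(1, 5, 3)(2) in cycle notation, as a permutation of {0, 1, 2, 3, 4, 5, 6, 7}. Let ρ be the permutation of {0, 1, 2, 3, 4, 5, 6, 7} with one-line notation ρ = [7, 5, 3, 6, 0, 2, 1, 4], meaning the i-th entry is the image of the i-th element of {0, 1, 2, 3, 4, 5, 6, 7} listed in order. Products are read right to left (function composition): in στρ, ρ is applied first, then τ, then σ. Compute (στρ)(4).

7

Apply the permutations in order: ρ(4) = 0, then τ(0) = 4, then σ(4) = 7. So (στρ)(4) = 7.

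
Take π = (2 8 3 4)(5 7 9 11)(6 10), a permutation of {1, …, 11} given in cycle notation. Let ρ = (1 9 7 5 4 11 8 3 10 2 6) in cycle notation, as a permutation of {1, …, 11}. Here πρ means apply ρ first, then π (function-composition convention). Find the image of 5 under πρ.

(πρ)(5) = π(ρ(5)). ρ(5) = 4, then π(4) = 2. So (πρ)(5) = 2.

2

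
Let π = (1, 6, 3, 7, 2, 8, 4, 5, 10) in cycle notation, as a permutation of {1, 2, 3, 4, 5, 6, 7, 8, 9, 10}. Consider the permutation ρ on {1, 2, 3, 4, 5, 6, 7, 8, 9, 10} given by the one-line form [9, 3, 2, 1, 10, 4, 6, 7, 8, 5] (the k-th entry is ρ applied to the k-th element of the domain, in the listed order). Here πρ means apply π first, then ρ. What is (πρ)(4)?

π(4) = 5, then ρ(5) = 10; composing gives (πρ)(4) = 10.

10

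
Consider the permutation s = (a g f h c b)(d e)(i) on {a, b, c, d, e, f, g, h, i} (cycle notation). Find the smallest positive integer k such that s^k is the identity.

The disjoint cycles have lengths 6, 2, 1.
The order of s is the least common multiple of its cycle lengths: lcm(6, 2) = 6.

6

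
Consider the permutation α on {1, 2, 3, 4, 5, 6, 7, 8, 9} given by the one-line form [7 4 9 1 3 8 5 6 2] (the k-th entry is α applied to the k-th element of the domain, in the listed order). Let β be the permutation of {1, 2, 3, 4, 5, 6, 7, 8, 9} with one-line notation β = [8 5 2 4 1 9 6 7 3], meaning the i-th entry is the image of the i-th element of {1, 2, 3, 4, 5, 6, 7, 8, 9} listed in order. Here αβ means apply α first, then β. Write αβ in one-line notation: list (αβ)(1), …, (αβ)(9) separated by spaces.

6 4 3 8 2 7 1 9 5

(αβ)(x) = β(α(x)). Computing each image: β(α(1)) = β(7) = 6, β(α(2)) = β(4) = 4, β(α(3)) = β(9) = 3, β(α(4)) = β(1) = 8, β(α(5)) = β(3) = 2, β(α(6)) = β(8) = 7, β(α(7)) = β(5) = 1, β(α(8)) = β(6) = 9, β(α(9)) = β(2) = 5.
Hence αβ = [6 4 3 8 2 7 1 9 5].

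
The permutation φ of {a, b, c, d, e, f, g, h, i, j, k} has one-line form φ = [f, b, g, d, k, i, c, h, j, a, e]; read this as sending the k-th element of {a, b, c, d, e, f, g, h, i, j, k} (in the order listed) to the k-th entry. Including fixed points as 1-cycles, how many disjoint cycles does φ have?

The cycle decomposition is (a, f, i, j)(b)(c, g)(d)(e, k)(h), which has 6 cycles (counting 1-cycles).

6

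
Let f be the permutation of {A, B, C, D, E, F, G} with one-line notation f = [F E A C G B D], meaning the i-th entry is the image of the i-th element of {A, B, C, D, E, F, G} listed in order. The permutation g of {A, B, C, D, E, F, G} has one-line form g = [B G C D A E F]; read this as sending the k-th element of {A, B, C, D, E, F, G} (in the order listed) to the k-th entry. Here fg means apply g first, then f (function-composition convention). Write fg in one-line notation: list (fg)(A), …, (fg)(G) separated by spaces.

E D A C F G B

For each element, apply g then f: A → B → E; B → G → D; C → C → A; D → D → C; E → A → F; F → E → G; G → F → B.
So fg in one-line form is E D A C F G B.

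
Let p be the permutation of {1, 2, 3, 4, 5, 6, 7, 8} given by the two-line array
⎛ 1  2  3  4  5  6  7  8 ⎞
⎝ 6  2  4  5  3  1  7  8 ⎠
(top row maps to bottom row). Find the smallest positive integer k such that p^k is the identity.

Writing p as disjoint cycles, the cycle lengths are 3, 2, 1, 1, 1.
The order of p is the least common multiple of its cycle lengths: lcm(3, 2) = 6.

6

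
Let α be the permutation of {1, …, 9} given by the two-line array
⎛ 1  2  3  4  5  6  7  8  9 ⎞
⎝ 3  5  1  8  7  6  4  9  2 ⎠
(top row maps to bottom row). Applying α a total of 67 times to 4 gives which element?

Tracing 4 → 8 → … returns to 4 after 6 steps, so 4 lies in a 6-cycle (2 5 7 4 8 9).
Since the cycle has length 6, α^67 acts on it the same as α^1 (67 mod 6 = 1).
Advancing 1 step from 4: 4 → 8.

8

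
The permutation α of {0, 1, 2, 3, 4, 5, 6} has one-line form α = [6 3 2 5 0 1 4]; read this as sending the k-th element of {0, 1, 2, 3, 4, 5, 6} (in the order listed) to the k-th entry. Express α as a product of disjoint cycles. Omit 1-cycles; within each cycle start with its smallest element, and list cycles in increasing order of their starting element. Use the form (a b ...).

Start at 0 and follow images: 0 → 6 → 4 → 0, giving the cycle (0 6 4).
Continuing from each remaining unvisited element yields (0 6 4)(1 3 5).

(0 6 4)(1 3 5)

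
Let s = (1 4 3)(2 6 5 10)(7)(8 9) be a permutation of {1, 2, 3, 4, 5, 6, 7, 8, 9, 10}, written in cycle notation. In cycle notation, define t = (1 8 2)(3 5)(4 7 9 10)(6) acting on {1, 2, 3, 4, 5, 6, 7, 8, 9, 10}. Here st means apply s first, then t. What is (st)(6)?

(st)(6) = t(s(6)). s(6) = 5, then t(5) = 3. So (st)(6) = 3.

3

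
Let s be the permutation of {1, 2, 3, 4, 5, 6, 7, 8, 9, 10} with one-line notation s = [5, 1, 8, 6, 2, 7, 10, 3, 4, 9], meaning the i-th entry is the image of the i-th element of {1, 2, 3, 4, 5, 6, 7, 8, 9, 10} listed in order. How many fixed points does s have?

0

No element satisfies s(x) = x, so there are 0 fixed points.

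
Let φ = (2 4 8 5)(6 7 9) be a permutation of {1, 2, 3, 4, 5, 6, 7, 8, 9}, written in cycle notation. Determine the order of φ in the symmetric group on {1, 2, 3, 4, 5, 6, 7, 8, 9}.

12

The disjoint cycles have lengths 4, 3, 1, 1.
The order of φ is the least common multiple of its cycle lengths: lcm(4, 3) = 12.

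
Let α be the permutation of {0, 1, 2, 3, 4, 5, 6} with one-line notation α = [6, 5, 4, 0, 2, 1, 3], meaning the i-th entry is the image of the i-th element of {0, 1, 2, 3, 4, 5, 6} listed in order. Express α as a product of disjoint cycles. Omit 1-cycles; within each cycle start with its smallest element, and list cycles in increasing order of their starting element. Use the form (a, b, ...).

(0, 6, 3)(1, 5)(2, 4)

From 0: 0 → 6 → 3 → 0, closing the cycle (0, 6, 3).
Repeating from the next unused element and collecting all non-trivial cycles gives (0, 6, 3)(1, 5)(2, 4).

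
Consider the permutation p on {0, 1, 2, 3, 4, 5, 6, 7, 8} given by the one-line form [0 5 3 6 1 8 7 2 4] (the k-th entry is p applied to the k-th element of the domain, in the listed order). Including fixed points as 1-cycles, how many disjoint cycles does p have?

3

The cycle decomposition is (0)(1, 5, 8, 4)(2, 3, 6, 7), which has 3 cycles (counting 1-cycles).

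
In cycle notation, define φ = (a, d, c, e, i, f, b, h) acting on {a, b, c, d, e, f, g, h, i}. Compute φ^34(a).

c

a lies in the 8-cycle (a, d, c, e, i, f, b, h).
Powers repeat with period 8 on this cycle, and 34 mod 8 = 2, so φ^34(a) = φ^2(a).
Stepping 2 places around the cycle: a → d → c.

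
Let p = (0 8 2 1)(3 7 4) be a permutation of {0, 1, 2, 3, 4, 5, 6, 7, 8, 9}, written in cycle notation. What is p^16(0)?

0 lies in the 4-cycle (0 8 2 1).
Powers repeat with period 4 on this cycle, and 16 mod 4 = 0, so p^16(0) = p^0(0).
So p^16(0) = 0.

0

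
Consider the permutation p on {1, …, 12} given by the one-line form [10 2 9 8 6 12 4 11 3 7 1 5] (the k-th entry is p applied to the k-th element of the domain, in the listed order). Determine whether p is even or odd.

even

In disjoint-cycle form the cycle lengths are 6, 3, 2, 1.
A cycle is odd iff its length is even; p has 2 even-length cycles, so sgn(p) = (−1)^2 and p is even.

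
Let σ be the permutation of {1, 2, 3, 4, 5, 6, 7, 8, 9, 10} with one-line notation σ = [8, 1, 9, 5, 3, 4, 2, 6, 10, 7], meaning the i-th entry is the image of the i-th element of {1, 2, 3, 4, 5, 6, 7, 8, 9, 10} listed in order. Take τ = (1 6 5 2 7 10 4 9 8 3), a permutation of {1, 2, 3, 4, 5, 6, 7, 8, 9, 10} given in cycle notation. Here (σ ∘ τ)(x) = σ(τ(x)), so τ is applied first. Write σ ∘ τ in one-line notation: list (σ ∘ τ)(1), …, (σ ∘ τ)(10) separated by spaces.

For each element, apply τ then σ: 1 → 6 → 4; 2 → 7 → 2; 3 → 1 → 8; 4 → 9 → 10; 5 → 2 → 1; 6 → 5 → 3; 7 → 10 → 7; 8 → 3 → 9; 9 → 8 → 6; 10 → 4 → 5.
Collecting the images, σ ∘ τ = [4 2 8 10 1 3 7 9 6 5].

4 2 8 10 1 3 7 9 6 5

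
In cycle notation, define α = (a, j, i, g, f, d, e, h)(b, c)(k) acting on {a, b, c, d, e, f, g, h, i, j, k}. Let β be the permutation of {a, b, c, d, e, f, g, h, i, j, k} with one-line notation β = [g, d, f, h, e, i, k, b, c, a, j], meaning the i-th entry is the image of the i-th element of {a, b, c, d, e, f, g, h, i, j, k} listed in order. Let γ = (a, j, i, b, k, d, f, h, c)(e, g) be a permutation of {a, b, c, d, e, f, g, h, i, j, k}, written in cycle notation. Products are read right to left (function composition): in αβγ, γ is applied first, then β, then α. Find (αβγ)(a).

(αβγ)(a) = α(β(γ(a))). γ(a) = j, then β(j) = a, then α(a) = j, so the result is j.

j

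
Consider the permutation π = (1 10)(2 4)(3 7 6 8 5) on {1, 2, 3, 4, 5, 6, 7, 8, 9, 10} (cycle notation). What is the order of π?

10

The disjoint cycles have lengths 5, 2, 2, 1.
The order of π is the least common multiple of its cycle lengths: lcm(5, 2, 2) = 10.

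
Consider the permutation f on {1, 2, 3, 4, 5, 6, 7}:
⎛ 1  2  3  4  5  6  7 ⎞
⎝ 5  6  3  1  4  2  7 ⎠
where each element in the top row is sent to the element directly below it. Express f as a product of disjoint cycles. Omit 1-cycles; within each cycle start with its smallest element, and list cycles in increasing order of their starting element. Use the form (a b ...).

Start at 1 and follow images: 1 → 5 → 4 → 1, giving the cycle (1 5 4).
Continuing from each remaining unvisited element yields (1 5 4)(2 6).

(1 5 4)(2 6)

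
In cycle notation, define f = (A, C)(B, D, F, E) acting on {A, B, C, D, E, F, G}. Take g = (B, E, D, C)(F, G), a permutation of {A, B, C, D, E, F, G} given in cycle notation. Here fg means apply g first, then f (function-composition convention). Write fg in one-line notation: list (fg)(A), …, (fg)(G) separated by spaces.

C B D A F G E

For each element, apply g then f: A → A → C; B → E → B; C → B → D; D → C → A; E → D → F; F → G → G; G → F → E.
So fg in one-line form is C B D A F G E.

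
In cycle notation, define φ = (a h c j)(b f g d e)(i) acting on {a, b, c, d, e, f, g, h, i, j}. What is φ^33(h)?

c

h lies in the 4-cycle (a h c j).
Since the cycle has length 4, φ^33 acts on it the same as φ^1 (33 mod 4 = 1).
Advancing 1 step from h: h → c.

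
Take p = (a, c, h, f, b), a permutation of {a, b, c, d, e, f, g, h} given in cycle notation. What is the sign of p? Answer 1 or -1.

1

The cycle lengths are 5, 1, 1, 1.
A cycle is odd iff its length is even; p has 0 even-length cycles, so sgn(p) = (−1)^0 and p is even.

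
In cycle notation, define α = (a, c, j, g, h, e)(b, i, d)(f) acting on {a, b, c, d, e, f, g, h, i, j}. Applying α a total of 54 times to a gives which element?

a lies in the 6-cycle (a, c, j, g, h, e).
On a 6-cycle, α^6 is the identity, so α^54 = α^0 there (54 ≡ 0 mod 6).
So α^54(a) = a.

a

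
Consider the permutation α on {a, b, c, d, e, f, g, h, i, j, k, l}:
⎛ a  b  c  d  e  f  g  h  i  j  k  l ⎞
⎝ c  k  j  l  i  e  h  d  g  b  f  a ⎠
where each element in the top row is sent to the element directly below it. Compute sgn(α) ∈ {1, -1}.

In disjoint-cycle form the cycle lengths are 12.
A cycle of length ℓ contributes ℓ−1 transpositions, so α is a product of 11 transpositions — odd.

-1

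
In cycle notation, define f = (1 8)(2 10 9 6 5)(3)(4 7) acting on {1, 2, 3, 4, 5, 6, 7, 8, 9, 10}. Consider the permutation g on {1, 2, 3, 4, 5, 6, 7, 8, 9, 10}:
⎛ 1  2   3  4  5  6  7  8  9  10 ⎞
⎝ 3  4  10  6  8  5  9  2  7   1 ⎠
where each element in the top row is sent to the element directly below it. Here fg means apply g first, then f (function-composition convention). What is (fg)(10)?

8

g(10) = 1, then f(1) = 8; composing gives (fg)(10) = 8.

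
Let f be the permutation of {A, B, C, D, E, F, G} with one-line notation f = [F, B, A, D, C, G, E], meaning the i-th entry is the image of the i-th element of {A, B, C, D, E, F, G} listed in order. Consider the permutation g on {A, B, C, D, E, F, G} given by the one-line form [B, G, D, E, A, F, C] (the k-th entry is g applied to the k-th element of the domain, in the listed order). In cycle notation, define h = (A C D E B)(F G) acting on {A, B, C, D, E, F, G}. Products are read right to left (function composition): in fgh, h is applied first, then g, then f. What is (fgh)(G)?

G

Chase G: h(G) = F; g(F) = F; f(F) = G. Hence (fgh)(G) = G.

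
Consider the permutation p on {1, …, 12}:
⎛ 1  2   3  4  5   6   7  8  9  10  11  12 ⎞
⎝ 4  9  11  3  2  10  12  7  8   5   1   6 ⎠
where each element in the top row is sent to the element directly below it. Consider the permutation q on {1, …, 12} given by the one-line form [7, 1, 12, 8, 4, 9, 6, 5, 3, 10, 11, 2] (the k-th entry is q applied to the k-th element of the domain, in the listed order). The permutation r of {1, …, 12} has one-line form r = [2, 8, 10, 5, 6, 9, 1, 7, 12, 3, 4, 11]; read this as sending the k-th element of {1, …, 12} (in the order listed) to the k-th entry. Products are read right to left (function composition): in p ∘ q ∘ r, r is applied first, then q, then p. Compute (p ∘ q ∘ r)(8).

10

Apply the permutations in order: r(8) = 7, then q(7) = 6, then p(6) = 10. So (p ∘ q ∘ r)(8) = 10.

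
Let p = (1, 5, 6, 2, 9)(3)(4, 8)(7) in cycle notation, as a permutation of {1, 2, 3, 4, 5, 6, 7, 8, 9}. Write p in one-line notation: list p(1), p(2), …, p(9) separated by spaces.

5 9 3 8 6 2 7 4 1

Each element maps to the next entry in its cycle (wrapping to the front): 1↦5, 2↦9, 3↦3, 4↦8, 5↦6, 6↦2, 7↦7, 8↦4, 9↦1.
So the one-line form is 5 9 3 8 6 2 7 4 1.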